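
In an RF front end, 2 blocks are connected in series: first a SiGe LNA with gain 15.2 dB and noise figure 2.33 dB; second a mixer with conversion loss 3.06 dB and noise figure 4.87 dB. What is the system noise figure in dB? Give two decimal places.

2.49 dB

Convert to linear (a loss of L dB is a gain of −L dB): F_i = 10^(NF_i/10), G_i = 10^(G_i,dB/10)
  Stage 1: F_1 = 10^(2.33/10) = 1.710, G_1 = 10^(15.2/10) = 33.11
  Stage 2: F_2 = 10^(4.87/10) = 3.069, G_2 = 10^(−3.06/10) = 0.4943
Friis cascade:
  F = 1.710 + (3.069 − 1)/33.11 = 1.772
NF = 10 log₁₀(1.772) = 2.49 dB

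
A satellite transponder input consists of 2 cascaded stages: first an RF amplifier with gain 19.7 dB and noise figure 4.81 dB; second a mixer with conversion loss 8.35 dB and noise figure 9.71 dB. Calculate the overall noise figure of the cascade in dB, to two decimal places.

4.94 dB

Convert to linear (a loss of L dB is a gain of −L dB): F_i = 10^(NF_i/10), G_i = 10^(G_i,dB/10)
  Stage 1: F_1 = 10^(4.81/10) = 3.027, G_1 = 10^(19.7/10) = 93.33
  Stage 2: F_2 = 10^(9.71/10) = 9.354, G_2 = 10^(−8.35/10) = 0.1462
Friis cascade:
  F = 3.027 + (9.354 − 1)/93.33 = 3.116
NF = 10 log₁₀(3.116) = 4.94 dB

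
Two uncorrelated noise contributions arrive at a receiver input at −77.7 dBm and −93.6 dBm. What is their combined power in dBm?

−77.6 dBm

Convert to linear, add, convert back:
P₁ = 1.70×10⁻¹¹ W, P₂ = 4.37×10⁻¹³ W
P_tot = 1.74×10⁻¹¹ W → 10 log₁₀(P_tot / 10⁻³) = −77.6 dBm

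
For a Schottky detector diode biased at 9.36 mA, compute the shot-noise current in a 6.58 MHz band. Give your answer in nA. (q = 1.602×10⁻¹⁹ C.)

I_n = √(2qI·B)
2qI·B = 2 × 1.602×10⁻¹⁹ × 9.36×10⁻³ × 6.58×10⁶ = 1.97×10⁻¹⁴ A²
I_n = √(1.97×10⁻¹⁴) = 1.40×10⁻⁷ A = 140 nA

140 nA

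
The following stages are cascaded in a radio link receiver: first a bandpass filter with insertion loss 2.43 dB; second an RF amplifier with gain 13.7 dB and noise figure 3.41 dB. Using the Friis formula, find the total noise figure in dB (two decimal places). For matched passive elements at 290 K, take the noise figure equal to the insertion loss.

5.84 dB

Convert to linear (a loss of L dB is a gain of −L dB): F_i = 10^(NF_i/10), G_i = 10^(G_i,dB/10)
  Stage 1: F_1 = 10^(2.43/10) = 1.750, G_1 = 10^(−2.43/10) = 0.5715
  Stage 2: F_2 = 10^(3.41/10) = 2.193, G_2 = 10^(13.7/10) = 23.44
Friis cascade:
  F = 1.750 + (2.193 − 1)/0.5715 = 3.837
NF = 10 log₁₀(3.837) = 5.84 dB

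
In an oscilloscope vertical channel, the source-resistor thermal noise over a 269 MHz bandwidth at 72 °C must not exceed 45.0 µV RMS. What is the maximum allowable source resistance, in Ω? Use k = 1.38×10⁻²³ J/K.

T = 72 °C + 273.15 = 345.15 K
Johnson–Nyquist: V_n = √(4kTRB) ⇒ R = V_n² / (4kTB)
4kTB = 4 × 1.38×10⁻²³ × 345.15 × 2.69×10⁸ = 5.13×10⁻¹²
R = (4.50×10⁻⁵)² / 5.13×10⁻¹² = 3.95×10² Ω = 395 Ω

395 Ω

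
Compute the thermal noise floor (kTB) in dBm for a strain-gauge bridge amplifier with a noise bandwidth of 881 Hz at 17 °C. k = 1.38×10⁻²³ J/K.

T = 17 °C + 273.15 = 290.15 K
P_n = kTB = 1.38×10⁻²³ × 290.15 × 8.81×10² = 3.53×10⁻¹⁸ W
In dBm: 10 log₁₀(3.53×10⁻¹⁸ / 10⁻³) = −144.5 dBm

−144.5 dBm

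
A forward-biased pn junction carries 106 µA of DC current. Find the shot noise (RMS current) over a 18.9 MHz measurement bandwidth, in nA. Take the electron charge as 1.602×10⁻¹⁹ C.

I_n = √(2qI·B)
2qI·B = 2 × 1.602×10⁻¹⁹ × 1.06×10⁻⁴ × 1.89×10⁷ = 6.42×10⁻¹⁶ A²
I_n = √(6.42×10⁻¹⁶) = 2.53×10⁻⁸ A = 25.3 nA

25.3 nA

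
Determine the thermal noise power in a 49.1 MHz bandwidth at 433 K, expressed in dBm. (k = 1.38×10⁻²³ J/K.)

−95.3 dBm

P_n = kTB = 1.38×10⁻²³ × 433 × 4.91×10⁷ = 2.93×10⁻¹³ W
In dBm: 10 log₁₀(2.93×10⁻¹³ / 10⁻³) = −95.3 dBm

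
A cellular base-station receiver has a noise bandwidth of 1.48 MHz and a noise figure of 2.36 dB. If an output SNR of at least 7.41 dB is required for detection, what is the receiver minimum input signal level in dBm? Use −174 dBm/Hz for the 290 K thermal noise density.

Sensitivity = −174 + 10 log₁₀(B) + NF + SNR_min
= −174 + 61.7 + 2.36 + 7.41
= −102.53 dBm → −102.5 dBm

−102.5 dBm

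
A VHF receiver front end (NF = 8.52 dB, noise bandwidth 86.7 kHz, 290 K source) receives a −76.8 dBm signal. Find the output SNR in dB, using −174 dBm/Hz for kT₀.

Noise floor: N = −174 + 10 log₁₀(B) + NF
10 log₁₀(8.67×10⁴) = 49.38 dB
N = −174 + 49.38 + 8.52 = −116.10 dBm
SNR = P_sig − N = −76.8 − (−116.10) = 39.30 dB → 39.3 dB

39.3 dB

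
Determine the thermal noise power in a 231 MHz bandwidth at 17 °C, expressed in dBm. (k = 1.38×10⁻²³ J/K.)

T = 17 °C + 273.15 = 290.15 K
P_n = kTB = 1.38×10⁻²³ × 290.15 × 2.31×10⁸ = 9.25×10⁻¹³ W
In dBm: 10 log₁₀(9.25×10⁻¹³ / 10⁻³) = −90.3 dBm

−90.3 dBm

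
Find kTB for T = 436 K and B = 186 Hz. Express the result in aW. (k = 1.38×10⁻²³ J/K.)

1.12 aW

P_n = kTB = 1.38×10⁻²³ × 436 × 1.86×10² = 1.12×10⁻¹⁸ W = 1.12 aW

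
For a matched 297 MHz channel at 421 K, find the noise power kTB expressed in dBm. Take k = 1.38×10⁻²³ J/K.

−87.6 dBm

P_n = kTB = 1.38×10⁻²³ × 421 × 2.97×10⁸ = 1.73×10⁻¹² W
In dBm: 10 log₁₀(1.73×10⁻¹² / 10⁻³) = −87.6 dBm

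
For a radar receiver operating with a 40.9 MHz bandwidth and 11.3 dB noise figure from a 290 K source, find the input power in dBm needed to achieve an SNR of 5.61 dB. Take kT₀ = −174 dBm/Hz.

−81.0 dBm

Sensitivity = −174 + 10 log₁₀(B) + NF + SNR_min
= −174 + 76.12 + 11.3 + 5.61
= −80.97 dBm → −81.0 dBm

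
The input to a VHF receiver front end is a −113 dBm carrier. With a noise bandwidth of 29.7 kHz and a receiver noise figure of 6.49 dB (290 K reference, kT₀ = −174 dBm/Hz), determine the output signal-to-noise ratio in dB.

Noise floor: N = −174 + 10 log₁₀(B) + NF
10 log₁₀(2.97×10⁴) = 44.73 dB
N = −174 + 44.73 + 6.49 = −122.78 dBm
SNR = P_sig − N = −113 − (−122.78) = 9.78 dB → 9.8 dB

9.8 dB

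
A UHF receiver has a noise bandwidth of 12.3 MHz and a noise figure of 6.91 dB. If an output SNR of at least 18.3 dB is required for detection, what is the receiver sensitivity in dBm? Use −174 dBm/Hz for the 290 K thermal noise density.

−77.9 dBm

Sensitivity = −174 + 10 log₁₀(B) + NF + SNR_min
= −174 + 70.9 + 6.91 + 18.3
= −77.89 dBm → −77.9 dBm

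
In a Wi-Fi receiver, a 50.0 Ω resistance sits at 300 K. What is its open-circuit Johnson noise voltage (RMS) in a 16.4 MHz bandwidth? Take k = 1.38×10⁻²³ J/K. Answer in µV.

V_n = √(4kTRB)
4kTRB = 4 × 1.38×10⁻²³ × 300 × 5.00×10¹ × 1.64×10⁷ = 1.36×10⁻¹¹ V²
V_n = √(1.36×10⁻¹¹) = 3.68×10⁻⁶ V = 3.68 µV

3.68 µV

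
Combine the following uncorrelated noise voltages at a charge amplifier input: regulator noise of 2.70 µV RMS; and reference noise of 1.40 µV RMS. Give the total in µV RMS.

3.04 µV

Uncorrelated sources add in power (mean-square): V_tot = √(ΣV_i²)
V_tot = √[(2.70×10⁻⁶)² + (1.40×10⁻⁶)²] = 3.04×10⁻⁶ V = 3.04 µV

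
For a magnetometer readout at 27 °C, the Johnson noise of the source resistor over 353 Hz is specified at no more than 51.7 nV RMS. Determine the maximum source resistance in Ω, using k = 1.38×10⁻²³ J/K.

457 Ω

T = 27 °C + 273.15 = 300.15 K
Johnson–Nyquist: V_n = √(4kTRB) ⇒ R = V_n² / (4kTB)
4kTB = 4 × 1.38×10⁻²³ × 300.15 × 3.53×10² = 5.85×10⁻¹⁸
R = (5.17×10⁻⁸)² / 5.85×10⁻¹⁸ = 4.57×10² Ω = 457 Ω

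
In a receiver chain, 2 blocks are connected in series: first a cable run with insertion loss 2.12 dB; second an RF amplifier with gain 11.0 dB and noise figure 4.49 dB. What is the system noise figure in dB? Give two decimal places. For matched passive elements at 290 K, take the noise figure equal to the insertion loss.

6.61 dB

Convert to linear (a loss of L dB is a gain of −L dB): F_i = 10^(NF_i/10), G_i = 10^(G_i,dB/10)
  Stage 1: F_1 = 10^(2.12/10) = 1.629, G_1 = 10^(−2.12/10) = 0.6138
  Stage 2: F_2 = 10^(4.49/10) = 2.812, G_2 = 10^(11.0/10) = 12.59
Friis cascade:
  F = 1.629 + (2.812 − 1)/0.6138 = 4.581
NF = 10 log₁₀(4.581) = 6.61 dB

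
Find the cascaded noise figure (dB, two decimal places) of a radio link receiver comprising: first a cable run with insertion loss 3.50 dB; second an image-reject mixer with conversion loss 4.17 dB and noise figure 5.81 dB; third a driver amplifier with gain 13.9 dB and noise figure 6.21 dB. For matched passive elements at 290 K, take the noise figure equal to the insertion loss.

Convert to linear (a loss of L dB is a gain of −L dB): F_i = 10^(NF_i/10), G_i = 10^(G_i,dB/10)
  Stage 1: F_1 = 10^(3.50/10) = 2.239, G_1 = 10^(−3.50/10) = 0.4467
  Stage 2: F_2 = 10^(5.81/10) = 3.811, G_2 = 10^(−4.17/10) = 0.3828
  Stage 3: F_3 = 10^(6.21/10) = 4.178, G_3 = 10^(13.9/10) = 24.55
Friis cascade:
  F = 2.239 + (3.811 − 1)/0.4467 + (4.178 − 1)/0.1710 = 27.12
NF = 10 log₁₀(27.12) = 14.33 dB

14.33 dB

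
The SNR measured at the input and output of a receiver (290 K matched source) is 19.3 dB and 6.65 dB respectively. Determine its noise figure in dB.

NF (dB) = SNR_in(dB) − SNR_out(dB) when the source is at T₀
NF = 19.3 − 6.65 = 12.65 dB

12.65 dB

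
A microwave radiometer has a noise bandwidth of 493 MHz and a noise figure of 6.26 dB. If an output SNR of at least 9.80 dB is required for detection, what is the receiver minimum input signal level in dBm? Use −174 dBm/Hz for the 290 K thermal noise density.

Sensitivity = −174 + 10 log₁₀(B) + NF + SNR_min
= −174 + 86.93 + 6.26 + 9.80
= −71.01 dBm → −71.0 dBm

−71.0 dBm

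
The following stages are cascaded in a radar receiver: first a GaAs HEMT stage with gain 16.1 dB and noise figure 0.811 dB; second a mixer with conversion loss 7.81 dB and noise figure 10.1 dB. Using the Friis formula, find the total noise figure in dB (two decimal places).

Convert to linear (a loss of L dB is a gain of −L dB): F_i = 10^(NF_i/10), G_i = 10^(G_i,dB/10)
  Stage 1: F_1 = 10^(0.811/10) = 1.205, G_1 = 10^(16.1/10) = 40.74
  Stage 2: F_2 = 10^(10.1/10) = 10.23, G_2 = 10^(−7.81/10) = 0.1656
Friis cascade:
  F = 1.205 + (10.23 − 1)/40.74 = 1.432
NF = 10 log₁₀(1.432) = 1.56 dB

1.56 dB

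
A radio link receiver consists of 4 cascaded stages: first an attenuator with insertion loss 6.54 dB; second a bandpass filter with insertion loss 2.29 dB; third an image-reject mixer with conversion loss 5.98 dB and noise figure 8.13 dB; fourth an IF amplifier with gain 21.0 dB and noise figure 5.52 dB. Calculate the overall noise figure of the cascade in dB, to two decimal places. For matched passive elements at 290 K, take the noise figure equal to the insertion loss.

21.05 dB

Convert to linear (a loss of L dB is a gain of −L dB): F_i = 10^(NF_i/10), G_i = 10^(G_i,dB/10)
  Stage 1: F_1 = 10^(6.54/10) = 4.508, G_1 = 10^(−6.54/10) = 0.2218
  Stage 2: F_2 = 10^(2.29/10) = 1.694, G_2 = 10^(−2.29/10) = 0.5902
  Stage 3: F_3 = 10^(8.13/10) = 6.501, G_3 = 10^(−5.98/10) = 0.2523
  Stage 4: F_4 = 10^(5.52/10) = 3.565, G_4 = 10^(21.0/10) = 125.9
Friis cascade:
  F = 4.508 + (1.694 − 1)/0.2218 + (6.501 − 1)/0.1309 + (3.565 − 1)/0.03304 = 127.3
NF = 10 log₁₀(127.3) = 21.05 dB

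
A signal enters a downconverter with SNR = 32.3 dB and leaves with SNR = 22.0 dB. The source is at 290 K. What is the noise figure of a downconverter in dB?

10.3 dB

NF (dB) = SNR_in(dB) − SNR_out(dB) when the source is at T₀
NF = 32.3 − 22.0 = 10.3 dB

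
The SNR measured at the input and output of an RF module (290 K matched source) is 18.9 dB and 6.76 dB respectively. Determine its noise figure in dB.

12.14 dB

NF (dB) = SNR_in(dB) − SNR_out(dB) when the source is at T₀
NF = 18.9 − 6.76 = 12.14 dB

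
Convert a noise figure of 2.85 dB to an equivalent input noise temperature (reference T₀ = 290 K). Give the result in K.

F = 10^(2.85/10) = 1.92752
T_e = (F − 1)·T₀ = (1.92752 − 1) × 290 = 269 K

269 K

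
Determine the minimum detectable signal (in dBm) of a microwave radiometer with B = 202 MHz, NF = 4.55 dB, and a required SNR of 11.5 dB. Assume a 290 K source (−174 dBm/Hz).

Sensitivity = −174 + 10 log₁₀(B) + NF + SNR_min
= −174 + 83.05 + 4.55 + 11.5
= −74.90 dBm → −74.9 dBm

−74.9 dBm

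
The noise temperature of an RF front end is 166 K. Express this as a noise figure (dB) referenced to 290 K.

F = 1 + T_e/T₀ = 1 + 166/290 = 1.57241
NF = 10 log₁₀(1.57241) = 1.97 dB

1.97 dB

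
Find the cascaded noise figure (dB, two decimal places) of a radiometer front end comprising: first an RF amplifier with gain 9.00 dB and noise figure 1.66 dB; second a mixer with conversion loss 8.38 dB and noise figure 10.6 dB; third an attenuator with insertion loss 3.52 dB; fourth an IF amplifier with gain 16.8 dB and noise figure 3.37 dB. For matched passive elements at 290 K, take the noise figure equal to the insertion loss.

Convert to linear (a loss of L dB is a gain of −L dB): F_i = 10^(NF_i/10), G_i = 10^(G_i,dB/10)
  Stage 1: F_1 = 10^(1.66/10) = 1.466, G_1 = 10^(9.00/10) = 7.943
  Stage 2: F_2 = 10^(10.6/10) = 11.48, G_2 = 10^(−8.38/10) = 0.1452
  Stage 3: F_3 = 10^(3.52/10) = 2.249, G_3 = 10^(−3.52/10) = 0.4446
  Stage 4: F_4 = 10^(3.37/10) = 2.173, G_4 = 10^(16.8/10) = 47.86
Friis cascade:
  F = 1.466 + (11.48 − 1)/7.943 + (2.249 − 1)/1.153 + (2.173 − 1)/0.5129 = 6.155
NF = 10 log₁₀(6.155) = 7.89 dB

7.89 dB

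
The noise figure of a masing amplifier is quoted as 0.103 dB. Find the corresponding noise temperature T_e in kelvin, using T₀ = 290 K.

F = 10^(0.103/10) = 1.024
T_e = (F − 1)·T₀ = (1.024 − 1) × 290 = 6.96 K

6.96 K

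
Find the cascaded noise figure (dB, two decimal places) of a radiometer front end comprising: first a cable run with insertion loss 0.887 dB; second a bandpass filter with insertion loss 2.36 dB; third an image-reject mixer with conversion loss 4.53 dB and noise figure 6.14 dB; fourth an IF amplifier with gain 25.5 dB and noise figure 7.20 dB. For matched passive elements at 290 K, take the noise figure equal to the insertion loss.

15.33 dB

Convert to linear (a loss of L dB is a gain of −L dB): F_i = 10^(NF_i/10), G_i = 10^(G_i,dB/10)
  Stage 1: F_1 = 10^(0.887/10) = 1.227, G_1 = 10^(−0.887/10) = 0.8153
  Stage 2: F_2 = 10^(2.36/10) = 1.722, G_2 = 10^(−2.36/10) = 0.5808
  Stage 3: F_3 = 10^(6.14/10) = 4.111, G_3 = 10^(−4.53/10) = 0.3524
  Stage 4: F_4 = 10^(7.20/10) = 5.248, G_4 = 10^(25.5/10) = 354.8
Friis cascade:
  F = 1.227 + (1.722 − 1)/0.8153 + (4.111 − 1)/0.4735 + (5.248 − 1)/0.1668 = 34.15
NF = 10 log₁₀(34.15) = 15.33 dB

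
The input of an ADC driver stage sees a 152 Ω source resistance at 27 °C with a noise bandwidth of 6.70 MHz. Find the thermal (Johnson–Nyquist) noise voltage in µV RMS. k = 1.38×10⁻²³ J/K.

T = 27 °C + 273.15 = 300.15 K
V_n = √(4kTRB)
4kTRB = 4 × 1.38×10⁻²³ × 300.15 × 1.52×10² × 6.70×10⁶ = 1.69×10⁻¹¹ V²
V_n = √(1.69×10⁻¹¹) = 4.11×10⁻⁶ V = 4.11 µV

4.11 µV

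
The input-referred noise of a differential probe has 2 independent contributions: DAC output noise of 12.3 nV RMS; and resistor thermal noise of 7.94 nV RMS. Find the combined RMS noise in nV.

Uncorrelated sources add in power (mean-square): V_tot = √(ΣV_i²)
V_tot = √[(1.23×10⁻⁸)² + (7.94×10⁻⁹)²] = 1.46×10⁻⁸ V = 14.6 nV

14.6 nV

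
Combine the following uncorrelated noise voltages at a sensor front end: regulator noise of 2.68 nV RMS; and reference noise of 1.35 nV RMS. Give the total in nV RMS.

Uncorrelated sources add in power (mean-square): V_tot = √(ΣV_i²)
V_tot = √[(2.68×10⁻⁹)² + (1.35×10⁻⁹)²] = 3.00×10⁻⁹ V = 3.00 nV

3.00 nV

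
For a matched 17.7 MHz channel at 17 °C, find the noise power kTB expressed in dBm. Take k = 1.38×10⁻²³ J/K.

−101.5 dBm

T = 17 °C + 273.15 = 290.15 K
P_n = kTB = 1.38×10⁻²³ × 290.15 × 1.77×10⁷ = 7.09×10⁻¹⁴ W
In dBm: 10 log₁₀(7.09×10⁻¹⁴ / 10⁻³) = −101.5 dBm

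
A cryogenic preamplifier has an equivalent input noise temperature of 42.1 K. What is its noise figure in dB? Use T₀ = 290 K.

0.589 dB

F = 1 + T_e/T₀ = 1 + 42.1/290 = 1.14517
NF = 10 log₁₀(1.14517) = 0.589 dB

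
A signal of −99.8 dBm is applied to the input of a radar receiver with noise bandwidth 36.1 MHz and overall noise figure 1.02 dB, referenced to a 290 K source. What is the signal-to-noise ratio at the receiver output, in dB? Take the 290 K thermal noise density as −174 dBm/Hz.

−2.4 dB

Noise floor: N = −174 + 10 log₁₀(B) + NF
10 log₁₀(3.61×10⁷) = 75.58 dB
N = −174 + 75.58 + 1.02 = −97.40 dBm
SNR = P_sig − N = −99.8 − (−97.40) = −2.40 dB → −2.4 dB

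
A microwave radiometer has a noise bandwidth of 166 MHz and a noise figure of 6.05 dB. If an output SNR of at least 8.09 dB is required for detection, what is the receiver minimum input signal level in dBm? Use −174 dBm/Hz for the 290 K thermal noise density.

Sensitivity = −174 + 10 log₁₀(B) + NF + SNR_min
= −174 + 82.2 + 6.05 + 8.09
= −77.66 dBm → −77.7 dBm

−77.7 dBm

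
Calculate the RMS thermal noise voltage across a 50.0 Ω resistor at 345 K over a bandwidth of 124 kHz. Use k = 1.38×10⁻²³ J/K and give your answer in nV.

V_n = √(4kTRB)
4kTRB = 4 × 1.38×10⁻²³ × 345 × 5.00×10¹ × 1.24×10⁵ = 1.18×10⁻¹³ V²
V_n = √(1.18×10⁻¹³) = 3.44×10⁻⁷ V = 344 nV

344 nV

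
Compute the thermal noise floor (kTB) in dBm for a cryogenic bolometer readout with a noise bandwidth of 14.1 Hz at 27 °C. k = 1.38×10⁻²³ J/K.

−162.3 dBm

T = 27 °C + 273.15 = 300.15 K
P_n = kTB = 1.38×10⁻²³ × 300.15 × 1.41×10¹ = 5.84×10⁻²⁰ W
In dBm: 10 log₁₀(5.84×10⁻²⁰ / 10⁻³) = −162.3 dBm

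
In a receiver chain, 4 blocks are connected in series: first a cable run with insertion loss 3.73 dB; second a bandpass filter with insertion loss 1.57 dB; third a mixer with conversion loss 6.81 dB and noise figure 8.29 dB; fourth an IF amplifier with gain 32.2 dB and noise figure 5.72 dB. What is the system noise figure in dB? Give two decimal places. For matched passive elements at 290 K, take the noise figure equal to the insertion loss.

18.28 dB

Convert to linear (a loss of L dB is a gain of −L dB): F_i = 10^(NF_i/10), G_i = 10^(G_i,dB/10)
  Stage 1: F_1 = 10^(3.73/10) = 2.360, G_1 = 10^(−3.73/10) = 0.4236
  Stage 2: F_2 = 10^(1.57/10) = 1.435, G_2 = 10^(−1.57/10) = 0.6966
  Stage 3: F_3 = 10^(8.29/10) = 6.745, G_3 = 10^(−6.81/10) = 0.2084
  Stage 4: F_4 = 10^(5.72/10) = 3.733, G_4 = 10^(32.2/10) = 1660
Friis cascade:
  F = 2.360 + (1.435 − 1)/0.4236 + (6.745 − 1)/0.2951 + (3.733 − 1)/0.06152 = 67.27
NF = 10 log₁₀(67.27) = 18.28 dB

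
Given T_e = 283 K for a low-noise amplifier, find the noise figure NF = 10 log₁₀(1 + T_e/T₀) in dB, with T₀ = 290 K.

2.96 dB

F = 1 + T_e/T₀ = 1 + 283/290 = 1.97586
NF = 10 log₁₀(1.97586) = 2.96 dB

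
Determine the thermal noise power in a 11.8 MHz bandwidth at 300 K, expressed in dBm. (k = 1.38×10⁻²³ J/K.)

P_n = kTB = 1.38×10⁻²³ × 300 × 1.18×10⁷ = 4.89×10⁻¹⁴ W
In dBm: 10 log₁₀(4.89×10⁻¹⁴ / 10⁻³) = −103.1 dBm

−103.1 dBm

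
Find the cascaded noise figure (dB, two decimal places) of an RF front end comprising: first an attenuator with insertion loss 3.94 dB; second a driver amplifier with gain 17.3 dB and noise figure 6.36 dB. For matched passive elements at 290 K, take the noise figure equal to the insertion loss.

Convert to linear (a loss of L dB is a gain of −L dB): F_i = 10^(NF_i/10), G_i = 10^(G_i,dB/10)
  Stage 1: F_1 = 10^(3.94/10) = 2.477, G_1 = 10^(−3.94/10) = 0.4036
  Stage 2: F_2 = 10^(6.36/10) = 4.325, G_2 = 10^(17.3/10) = 53.70
Friis cascade:
  F = 2.477 + (4.325 − 1)/0.4036 = 10.72
NF = 10 log₁₀(10.72) = 10.30 dB

10.30 dB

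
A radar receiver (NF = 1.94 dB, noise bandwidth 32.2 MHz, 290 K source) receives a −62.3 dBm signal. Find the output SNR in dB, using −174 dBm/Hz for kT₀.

Noise floor: N = −174 + 10 log₁₀(B) + NF
10 log₁₀(3.22×10⁷) = 75.08 dB
N = −174 + 75.08 + 1.94 = −96.98 dBm
SNR = P_sig − N = −62.3 − (−96.98) = 34.68 dB → 34.7 dB

34.7 dB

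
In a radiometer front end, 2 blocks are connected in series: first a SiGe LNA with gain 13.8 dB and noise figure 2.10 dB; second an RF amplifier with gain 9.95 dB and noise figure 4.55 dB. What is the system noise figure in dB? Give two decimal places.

2.30 dB

Convert to linear (a loss of L dB is a gain of −L dB): F_i = 10^(NF_i/10), G_i = 10^(G_i,dB/10)
  Stage 1: F_1 = 10^(2.10/10) = 1.622, G_1 = 10^(13.8/10) = 23.99
  Stage 2: F_2 = 10^(4.55/10) = 2.851, G_2 = 10^(9.95/10) = 9.886
Friis cascade:
  F = 1.622 + (2.851 − 1)/23.99 = 1.699
NF = 10 log₁₀(1.699) = 2.30 dB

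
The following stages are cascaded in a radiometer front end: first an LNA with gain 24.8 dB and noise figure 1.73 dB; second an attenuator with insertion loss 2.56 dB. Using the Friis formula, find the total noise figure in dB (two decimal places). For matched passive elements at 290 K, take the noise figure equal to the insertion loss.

1.74 dB

Convert to linear (a loss of L dB is a gain of −L dB): F_i = 10^(NF_i/10), G_i = 10^(G_i,dB/10)
  Stage 1: F_1 = 10^(1.73/10) = 1.489, G_1 = 10^(24.8/10) = 302.0
  Stage 2: F_2 = 10^(2.56/10) = 1.803, G_2 = 10^(−2.56/10) = 0.5546
Friis cascade:
  F = 1.489 + (1.803 − 1)/302.0 = 1.492
NF = 10 log₁₀(1.492) = 1.74 dB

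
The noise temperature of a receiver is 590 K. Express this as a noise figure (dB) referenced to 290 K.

F = 1 + T_e/T₀ = 1 + 590/290 = 3.03448
NF = 10 log₁₀(3.03448) = 4.82 dB

4.82 dB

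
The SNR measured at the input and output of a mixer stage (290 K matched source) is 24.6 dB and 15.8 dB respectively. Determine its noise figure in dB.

8.8 dB

NF (dB) = SNR_in(dB) − SNR_out(dB) when the source is at T₀
NF = 24.6 − 15.8 = 8.8 dB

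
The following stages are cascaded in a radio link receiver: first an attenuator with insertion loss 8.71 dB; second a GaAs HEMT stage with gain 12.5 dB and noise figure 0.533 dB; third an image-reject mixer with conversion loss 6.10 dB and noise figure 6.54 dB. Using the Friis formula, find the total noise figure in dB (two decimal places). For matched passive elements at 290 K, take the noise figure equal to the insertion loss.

9.94 dB

Convert to linear (a loss of L dB is a gain of −L dB): F_i = 10^(NF_i/10), G_i = 10^(G_i,dB/10)
  Stage 1: F_1 = 10^(8.71/10) = 7.430, G_1 = 10^(−8.71/10) = 0.1346
  Stage 2: F_2 = 10^(0.533/10) = 1.131, G_2 = 10^(12.5/10) = 17.78
  Stage 3: F_3 = 10^(6.54/10) = 4.508, G_3 = 10^(−6.10/10) = 0.2455
Friis cascade:
  F = 7.430 + (1.131 − 1)/0.1346 + (4.508 − 1)/2.393 = 9.866
NF = 10 log₁₀(9.866) = 9.94 dB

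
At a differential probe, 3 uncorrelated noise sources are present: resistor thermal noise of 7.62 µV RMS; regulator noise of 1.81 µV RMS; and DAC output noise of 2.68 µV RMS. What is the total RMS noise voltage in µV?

8.28 µV

Uncorrelated sources add in power (mean-square): V_tot = √(ΣV_i²)
V_tot = √[(7.62×10⁻⁶)² + (1.81×10⁻⁶)² + (2.68×10⁻⁶)²] = 8.28×10⁻⁶ V = 8.28 µV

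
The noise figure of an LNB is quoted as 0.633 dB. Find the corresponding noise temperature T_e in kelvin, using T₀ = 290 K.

45.5 K

F = 10^(0.633/10) = 1.15691
T_e = (F − 1)·T₀ = (1.15691 − 1) × 290 = 45.5 K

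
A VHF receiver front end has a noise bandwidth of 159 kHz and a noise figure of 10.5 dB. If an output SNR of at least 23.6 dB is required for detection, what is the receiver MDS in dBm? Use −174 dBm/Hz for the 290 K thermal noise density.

−87.9 dBm

Sensitivity = −174 + 10 log₁₀(B) + NF + SNR_min
= −174 + 52.01 + 10.5 + 23.6
= −87.89 dBm → −87.9 dBm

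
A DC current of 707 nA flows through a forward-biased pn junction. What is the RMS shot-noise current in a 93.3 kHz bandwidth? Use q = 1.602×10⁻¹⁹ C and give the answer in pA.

I_n = √(2qI·B)
2qI·B = 2 × 1.602×10⁻¹⁹ × 7.07×10⁻⁷ × 9.33×10⁴ = 2.11×10⁻²⁰ A²
I_n = √(2.11×10⁻²⁰) = 1.45×10⁻¹⁰ A = 145 pA

145 pA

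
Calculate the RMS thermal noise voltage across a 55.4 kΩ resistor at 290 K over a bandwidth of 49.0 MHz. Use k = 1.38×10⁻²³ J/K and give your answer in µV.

208 µV

V_n = √(4kTRB)
4kTRB = 4 × 1.38×10⁻²³ × 290 × 5.54×10⁴ × 4.90×10⁷ = 4.35×10⁻⁸ V²
V_n = √(4.35×10⁻⁸) = 2.08×10⁻⁴ V = 208 µV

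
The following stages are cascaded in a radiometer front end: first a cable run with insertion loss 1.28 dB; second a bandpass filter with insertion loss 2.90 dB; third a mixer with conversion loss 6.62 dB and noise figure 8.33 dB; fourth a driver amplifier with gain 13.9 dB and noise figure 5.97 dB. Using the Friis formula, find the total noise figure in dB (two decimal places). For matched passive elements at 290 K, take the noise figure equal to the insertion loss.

17.27 dB

Convert to linear (a loss of L dB is a gain of −L dB): F_i = 10^(NF_i/10), G_i = 10^(G_i,dB/10)
  Stage 1: F_1 = 10^(1.28/10) = 1.343, G_1 = 10^(−1.28/10) = 0.7447
  Stage 2: F_2 = 10^(2.90/10) = 1.950, G_2 = 10^(−2.90/10) = 0.5129
  Stage 3: F_3 = 10^(8.33/10) = 6.808, G_3 = 10^(−6.62/10) = 0.2178
  Stage 4: F_4 = 10^(5.97/10) = 3.954, G_4 = 10^(13.9/10) = 24.55
Friis cascade:
  F = 1.343 + (1.950 − 1)/0.7447 + (6.808 − 1)/0.3819 + (3.954 − 1)/0.08318 = 53.33
NF = 10 log₁₀(53.33) = 17.27 dB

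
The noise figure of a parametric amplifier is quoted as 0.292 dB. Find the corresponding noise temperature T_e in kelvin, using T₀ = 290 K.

20.2 K

F = 10^(0.292/10) = 1.06955
T_e = (F − 1)·T₀ = (1.06955 − 1) × 290 = 20.2 K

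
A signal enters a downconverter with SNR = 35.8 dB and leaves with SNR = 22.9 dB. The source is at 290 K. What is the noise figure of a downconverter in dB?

NF (dB) = SNR_in(dB) − SNR_out(dB) when the source is at T₀
NF = 35.8 − 22.9 = 12.9 dB

12.9 dB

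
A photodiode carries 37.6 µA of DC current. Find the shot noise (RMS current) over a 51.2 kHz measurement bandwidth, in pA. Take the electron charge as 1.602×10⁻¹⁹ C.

785 pA

I_n = √(2qI·B)
2qI·B = 2 × 1.602×10⁻¹⁹ × 3.76×10⁻⁵ × 5.12×10⁴ = 6.17×10⁻¹⁹ A²
I_n = √(6.17×10⁻¹⁹) = 7.85×10⁻¹⁰ A = 785 pA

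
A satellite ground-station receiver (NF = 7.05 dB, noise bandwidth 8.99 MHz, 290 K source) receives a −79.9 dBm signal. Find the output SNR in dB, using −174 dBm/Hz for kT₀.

Noise floor: N = −174 + 10 log₁₀(B) + NF
10 log₁₀(8.99×10⁶) = 69.54 dB
N = −174 + 69.54 + 7.05 = −97.41 dBm
SNR = P_sig − N = −79.9 − (−97.41) = 17.51 dB → 17.5 dB

17.5 dB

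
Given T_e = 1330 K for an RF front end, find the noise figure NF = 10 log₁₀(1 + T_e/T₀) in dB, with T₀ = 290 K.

7.47 dB

F = 1 + T_e/T₀ = 1 + 1330/290 = 5.58621
NF = 10 log₁₀(5.58621) = 7.47 dB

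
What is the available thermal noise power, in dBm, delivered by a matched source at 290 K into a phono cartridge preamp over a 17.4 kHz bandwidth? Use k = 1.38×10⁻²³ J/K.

−131.6 dBm

P_n = kTB = 1.38×10⁻²³ × 290 × 1.74×10⁴ = 6.96×10⁻¹⁷ W
In dBm: 10 log₁₀(6.96×10⁻¹⁷ / 10⁻³) = −131.6 dBm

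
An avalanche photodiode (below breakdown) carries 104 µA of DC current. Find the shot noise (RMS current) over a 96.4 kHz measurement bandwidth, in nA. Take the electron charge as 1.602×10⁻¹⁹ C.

1.79 nA

I_n = √(2qI·B)
2qI·B = 2 × 1.602×10⁻¹⁹ × 1.04×10⁻⁴ × 9.64×10⁴ = 3.21×10⁻¹⁸ A²
I_n = √(3.21×10⁻¹⁸) = 1.79×10⁻⁹ A = 1.79 nA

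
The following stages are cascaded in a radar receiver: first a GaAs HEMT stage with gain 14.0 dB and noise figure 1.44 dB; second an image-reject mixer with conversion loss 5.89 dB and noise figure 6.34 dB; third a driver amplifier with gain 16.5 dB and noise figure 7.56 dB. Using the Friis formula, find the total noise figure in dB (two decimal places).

3.52 dB

Convert to linear (a loss of L dB is a gain of −L dB): F_i = 10^(NF_i/10), G_i = 10^(G_i,dB/10)
  Stage 1: F_1 = 10^(1.44/10) = 1.393, G_1 = 10^(14.0/10) = 25.12
  Stage 2: F_2 = 10^(6.34/10) = 4.305, G_2 = 10^(−5.89/10) = 0.2576
  Stage 3: F_3 = 10^(7.56/10) = 5.702, G_3 = 10^(16.5/10) = 44.67
Friis cascade:
  F = 1.393 + (4.305 − 1)/25.12 + (5.702 − 1)/6.471 = 2.251
NF = 10 log₁₀(2.251) = 3.52 dB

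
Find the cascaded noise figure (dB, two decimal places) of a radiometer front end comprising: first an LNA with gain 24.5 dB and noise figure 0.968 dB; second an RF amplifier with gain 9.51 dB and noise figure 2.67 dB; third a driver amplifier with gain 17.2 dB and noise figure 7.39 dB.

Convert to linear (a loss of L dB is a gain of −L dB): F_i = 10^(NF_i/10), G_i = 10^(G_i,dB/10)
  Stage 1: F_1 = 10^(0.968/10) = 1.250, G_1 = 10^(24.5/10) = 281.8
  Stage 2: F_2 = 10^(2.67/10) = 1.849, G_2 = 10^(9.51/10) = 8.933
  Stage 3: F_3 = 10^(7.39/10) = 5.483, G_3 = 10^(17.2/10) = 52.48
Friis cascade:
  F = 1.250 + (1.849 − 1)/281.8 + (5.483 − 1)/2518 = 1.254
NF = 10 log₁₀(1.254) = 0.98 dB

0.98 dB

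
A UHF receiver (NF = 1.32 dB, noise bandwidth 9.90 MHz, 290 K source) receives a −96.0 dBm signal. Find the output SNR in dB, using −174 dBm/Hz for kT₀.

6.7 dB

Noise floor: N = −174 + 10 log₁₀(B) + NF
10 log₁₀(9.90×10⁶) = 69.96 dB
N = −174 + 69.96 + 1.32 = −102.72 dBm
SNR = P_sig − N = −96.0 − (−102.72) = 6.72 dB → 6.7 dB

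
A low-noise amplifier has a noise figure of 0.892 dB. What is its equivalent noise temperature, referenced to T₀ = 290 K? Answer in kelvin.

66.1 K

F = 10^(0.892/10) = 1.228
T_e = (F − 1)·T₀ = (1.228 − 1) × 290 = 66.1 K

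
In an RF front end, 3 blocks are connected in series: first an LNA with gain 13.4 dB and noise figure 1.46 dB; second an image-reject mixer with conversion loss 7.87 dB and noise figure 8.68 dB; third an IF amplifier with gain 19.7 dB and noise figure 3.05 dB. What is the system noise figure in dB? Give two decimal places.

Convert to linear (a loss of L dB is a gain of −L dB): F_i = 10^(NF_i/10), G_i = 10^(G_i,dB/10)
  Stage 1: F_1 = 10^(1.46/10) = 1.400, G_1 = 10^(13.4/10) = 21.88
  Stage 2: F_2 = 10^(8.68/10) = 7.379, G_2 = 10^(−7.87/10) = 0.1633
  Stage 3: F_3 = 10^(3.05/10) = 2.018, G_3 = 10^(19.7/10) = 93.33
Friis cascade:
  F = 1.400 + (7.379 − 1)/21.88 + (2.018 − 1)/3.573 = 1.976
NF = 10 log₁₀(1.976) = 2.96 dB

2.96 dB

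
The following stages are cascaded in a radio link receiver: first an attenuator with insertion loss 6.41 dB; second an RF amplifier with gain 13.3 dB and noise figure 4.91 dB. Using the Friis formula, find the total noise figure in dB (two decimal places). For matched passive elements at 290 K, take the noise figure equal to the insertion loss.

Convert to linear (a loss of L dB is a gain of −L dB): F_i = 10^(NF_i/10), G_i = 10^(G_i,dB/10)
  Stage 1: F_1 = 10^(6.41/10) = 4.375, G_1 = 10^(−6.41/10) = 0.2286
  Stage 2: F_2 = 10^(4.91/10) = 3.097, G_2 = 10^(13.3/10) = 21.38
Friis cascade:
  F = 4.375 + (3.097 − 1)/0.2286 = 13.55
NF = 10 log₁₀(13.55) = 11.32 dB

11.32 dB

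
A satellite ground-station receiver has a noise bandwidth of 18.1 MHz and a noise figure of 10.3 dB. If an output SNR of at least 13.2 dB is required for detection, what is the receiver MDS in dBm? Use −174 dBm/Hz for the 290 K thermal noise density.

Sensitivity = −174 + 10 log₁₀(B) + NF + SNR_min
= −174 + 72.58 + 10.3 + 13.2
= −77.92 dBm → −77.9 dBm

−77.9 dBm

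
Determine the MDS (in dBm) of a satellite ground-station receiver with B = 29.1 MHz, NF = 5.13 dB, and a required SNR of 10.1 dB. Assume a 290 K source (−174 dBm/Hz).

−84.1 dBm

Sensitivity = −174 + 10 log₁₀(B) + NF + SNR_min
= −174 + 74.64 + 5.13 + 10.1
= −84.13 dBm → −84.1 dBm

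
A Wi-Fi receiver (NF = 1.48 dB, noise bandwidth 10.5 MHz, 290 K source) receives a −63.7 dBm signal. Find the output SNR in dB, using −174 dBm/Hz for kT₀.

38.6 dB

Noise floor: N = −174 + 10 log₁₀(B) + NF
10 log₁₀(1.05×10⁷) = 70.21 dB
N = −174 + 70.21 + 1.48 = −102.31 dBm
SNR = P_sig − N = −63.7 − (−102.31) = 38.61 dB → 38.6 dB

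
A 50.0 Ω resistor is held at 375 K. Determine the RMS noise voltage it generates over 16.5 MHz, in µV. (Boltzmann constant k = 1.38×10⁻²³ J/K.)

4.13 µV

V_n = √(4kTRB)
4kTRB = 4 × 1.38×10⁻²³ × 375 × 5.00×10¹ × 1.65×10⁷ = 1.71×10⁻¹¹ V²
V_n = √(1.71×10⁻¹¹) = 4.13×10⁻⁶ V = 4.13 µV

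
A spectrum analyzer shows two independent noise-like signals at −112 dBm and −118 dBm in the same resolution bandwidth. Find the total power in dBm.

Convert to linear, add, convert back:
P₁ = 6.31×10⁻¹⁵ W, P₂ = 1.58×10⁻¹⁵ W
P_tot = 7.89×10⁻¹⁵ W → 10 log₁₀(P_tot / 10⁻³) = −111.0 dBm

−111.0 dBm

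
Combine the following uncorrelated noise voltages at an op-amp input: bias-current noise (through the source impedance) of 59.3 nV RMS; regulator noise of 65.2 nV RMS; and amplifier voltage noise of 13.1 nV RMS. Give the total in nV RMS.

Uncorrelated sources add in power (mean-square): V_tot = √(ΣV_i²)
V_tot = √[(5.93×10⁻⁸)² + (6.52×10⁻⁸)² + (1.31×10⁻⁸)²] = 8.91×10⁻⁸ V = 89.1 nV

89.1 nV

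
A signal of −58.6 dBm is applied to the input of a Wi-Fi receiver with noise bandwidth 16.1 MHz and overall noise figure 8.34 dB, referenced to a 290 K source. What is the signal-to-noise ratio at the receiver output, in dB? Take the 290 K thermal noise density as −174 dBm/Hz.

Noise floor: N = −174 + 10 log₁₀(B) + NF
10 log₁₀(1.61×10⁷) = 72.07 dB
N = −174 + 72.07 + 8.34 = −93.59 dBm
SNR = P_sig − N = −58.6 − (−93.59) = 34.99 dB → 35.0 dB

35.0 dB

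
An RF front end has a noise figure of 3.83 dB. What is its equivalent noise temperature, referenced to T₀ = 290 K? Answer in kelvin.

F = 10^(3.83/10) = 2.41546
T_e = (F − 1)·T₀ = (2.41546 − 1) × 290 = 410 K

410 K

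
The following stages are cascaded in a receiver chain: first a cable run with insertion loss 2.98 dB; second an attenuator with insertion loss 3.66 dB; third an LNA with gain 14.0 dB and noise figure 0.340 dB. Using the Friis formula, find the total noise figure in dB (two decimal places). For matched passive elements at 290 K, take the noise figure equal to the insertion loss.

Convert to linear (a loss of L dB is a gain of −L dB): F_i = 10^(NF_i/10), G_i = 10^(G_i,dB/10)
  Stage 1: F_1 = 10^(2.98/10) = 1.986, G_1 = 10^(−2.98/10) = 0.5035
  Stage 2: F_2 = 10^(3.66/10) = 2.323, G_2 = 10^(−3.66/10) = 0.4305
  Stage 3: F_3 = 10^(0.340/10) = 1.081, G_3 = 10^(14.0/10) = 25.12
Friis cascade:
  F = 1.986 + (2.323 − 1)/0.5035 + (1.081 − 1)/0.2168 = 4.989
NF = 10 log₁₀(4.989) = 6.98 dB

6.98 dB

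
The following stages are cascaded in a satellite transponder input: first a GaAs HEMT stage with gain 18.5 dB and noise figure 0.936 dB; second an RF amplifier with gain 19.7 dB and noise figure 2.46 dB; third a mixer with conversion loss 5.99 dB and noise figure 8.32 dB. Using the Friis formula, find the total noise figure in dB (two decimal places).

Convert to linear (a loss of L dB is a gain of −L dB): F_i = 10^(NF_i/10), G_i = 10^(G_i,dB/10)
  Stage 1: F_1 = 10^(0.936/10) = 1.241, G_1 = 10^(18.5/10) = 70.79
  Stage 2: F_2 = 10^(2.46/10) = 1.762, G_2 = 10^(19.7/10) = 93.33
  Stage 3: F_3 = 10^(8.32/10) = 6.792, G_3 = 10^(−5.99/10) = 0.2518
Friis cascade:
  F = 1.241 + (1.762 − 1)/70.79 + (6.792 − 1)/6607 = 1.252
NF = 10 log₁₀(1.252) = 0.98 dB

0.98 dB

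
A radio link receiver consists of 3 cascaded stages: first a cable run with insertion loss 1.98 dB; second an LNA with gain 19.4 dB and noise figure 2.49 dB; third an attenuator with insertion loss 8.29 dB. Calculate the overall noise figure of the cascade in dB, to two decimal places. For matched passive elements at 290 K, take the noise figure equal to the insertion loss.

4.63 dB

Convert to linear (a loss of L dB is a gain of −L dB): F_i = 10^(NF_i/10), G_i = 10^(G_i,dB/10)
  Stage 1: F_1 = 10^(1.98/10) = 1.578, G_1 = 10^(−1.98/10) = 0.6339
  Stage 2: F_2 = 10^(2.49/10) = 1.774, G_2 = 10^(19.4/10) = 87.10
  Stage 3: F_3 = 10^(8.29/10) = 6.745, G_3 = 10^(−8.29/10) = 0.1483
Friis cascade:
  F = 1.578 + (1.774 − 1)/0.6339 + (6.745 − 1)/55.21 = 2.903
NF = 10 log₁₀(2.903) = 4.63 dB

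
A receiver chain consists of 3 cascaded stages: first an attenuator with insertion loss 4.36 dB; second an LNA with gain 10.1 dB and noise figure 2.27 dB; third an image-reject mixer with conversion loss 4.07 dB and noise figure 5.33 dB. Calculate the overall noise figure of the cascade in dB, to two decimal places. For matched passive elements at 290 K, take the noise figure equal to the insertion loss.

7.20 dB

Convert to linear (a loss of L dB is a gain of −L dB): F_i = 10^(NF_i/10), G_i = 10^(G_i,dB/10)
  Stage 1: F_1 = 10^(4.36/10) = 2.729, G_1 = 10^(−4.36/10) = 0.3664
  Stage 2: F_2 = 10^(2.27/10) = 1.687, G_2 = 10^(10.1/10) = 10.23
  Stage 3: F_3 = 10^(5.33/10) = 3.412, G_3 = 10^(−4.07/10) = 0.3917
Friis cascade:
  F = 2.729 + (1.687 − 1)/0.3664 + (3.412 − 1)/3.750 = 5.246
NF = 10 log₁₀(5.246) = 7.20 dB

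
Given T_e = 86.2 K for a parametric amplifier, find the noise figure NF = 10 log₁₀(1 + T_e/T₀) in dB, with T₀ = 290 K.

F = 1 + T_e/T₀ = 1 + 86.2/290 = 1.29724
NF = 10 log₁₀(1.29724) = 1.13 dB

1.13 dB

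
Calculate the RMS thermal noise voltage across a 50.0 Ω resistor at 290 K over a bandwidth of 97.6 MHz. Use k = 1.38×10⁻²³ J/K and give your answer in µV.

V_n = √(4kTRB)
4kTRB = 4 × 1.38×10⁻²³ × 290 × 5.00×10¹ × 9.76×10⁷ = 7.81×10⁻¹¹ V²
V_n = √(7.81×10⁻¹¹) = 8.84×10⁻⁶ V = 8.84 µV

8.84 µV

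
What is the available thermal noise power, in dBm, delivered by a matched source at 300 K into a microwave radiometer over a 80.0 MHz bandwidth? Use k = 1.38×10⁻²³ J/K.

P_n = kTB = 1.38×10⁻²³ × 300 × 8.00×10⁷ = 3.31×10⁻¹³ W
In dBm: 10 log₁₀(3.31×10⁻¹³ / 10⁻³) = −94.8 dBm

−94.8 dBm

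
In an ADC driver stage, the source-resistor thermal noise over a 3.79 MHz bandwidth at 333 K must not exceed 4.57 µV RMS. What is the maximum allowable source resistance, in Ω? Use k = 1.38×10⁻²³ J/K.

300 Ω

Johnson–Nyquist: V_n = √(4kTRB) ⇒ R = V_n² / (4kTB)
4kTB = 4 × 1.38×10⁻²³ × 333 × 3.79×10⁶ = 6.97×10⁻¹⁴
R = (4.57×10⁻⁶)² / 6.97×10⁻¹⁴ = 3.00×10² Ω = 300 Ω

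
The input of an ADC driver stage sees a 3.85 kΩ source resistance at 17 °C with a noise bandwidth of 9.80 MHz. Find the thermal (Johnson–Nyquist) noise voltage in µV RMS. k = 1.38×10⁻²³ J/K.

24.6 µV

T = 17 °C + 273.15 = 290.15 K
V_n = √(4kTRB)
4kTRB = 4 × 1.38×10⁻²³ × 290.15 × 3.85×10³ × 9.80×10⁶ = 6.04×10⁻¹⁰ V²
V_n = √(6.04×10⁻¹⁰) = 2.46×10⁻⁵ V = 24.6 µV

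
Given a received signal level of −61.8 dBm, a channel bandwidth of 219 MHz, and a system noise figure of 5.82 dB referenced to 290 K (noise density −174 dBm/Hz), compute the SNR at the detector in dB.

Noise floor: N = −174 + 10 log₁₀(B) + NF
10 log₁₀(2.19×10⁸) = 83.4 dB
N = −174 + 83.4 + 5.82 = −84.78 dBm
SNR = P_sig − N = −61.8 − (−84.78) = 22.98 dB → 23.0 dB

23.0 dB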